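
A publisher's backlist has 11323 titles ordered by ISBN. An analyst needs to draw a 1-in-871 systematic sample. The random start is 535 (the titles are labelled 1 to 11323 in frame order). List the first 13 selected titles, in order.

535, 1406, 2277, 3148, 4019, 4890, 5761, 6632, 7503, 8374, 9245, 10116, 10987

title 1: 535
title 2: 535 + 871 = 1406
title 3: 1406 + 871 = 2277
title 4: 2277 + 871 = 3148
title 5: 3148 + 871 = 4019
title 6: 4019 + 871 = 4890
title 7: 4890 + 871 = 5761
title 8: 5761 + 871 = 6632
title 9: 6632 + 871 = 7503
title 10: 7503 + 871 = 8374
title 11: 8374 + 871 = 9245
title 12: 9245 + 871 = 10116
title 13: 10116 + 871 = 10987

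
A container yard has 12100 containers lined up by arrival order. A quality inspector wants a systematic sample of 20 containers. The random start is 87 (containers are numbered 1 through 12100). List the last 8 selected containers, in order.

k = N/n = 12100/20 = 605
13th selection = 87 + 12×605 = 7347
14th: 7347 + 605 = 7952
15th: 7952 + 605 = 8557
16th: 8557 + 605 = 9162
17th: 9162 + 605 = 9767
18th: 9767 + 605 = 10372
19th: 10372 + 605 = 10977
20th: 10977 + 605 = 11582

7347, 7952, 8557, 9162, 9767, 10372, 10977, 11582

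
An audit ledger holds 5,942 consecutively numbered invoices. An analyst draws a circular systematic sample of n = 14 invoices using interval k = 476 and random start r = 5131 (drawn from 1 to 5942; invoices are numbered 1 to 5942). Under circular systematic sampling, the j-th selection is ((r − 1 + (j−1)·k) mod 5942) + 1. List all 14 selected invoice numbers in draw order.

5131, 5607, 141, 617, 1093, 1569, 2045, 2521, 2997, 3473, 3949, 4425, 4901, 5377

Selection 1: 5131
Selection 2: 5131 + 476 = 5607
Selection 3: 5607 + 476 = 6083 → 6083 − 5942 = 141
Selection 4: 141 + 476 = 617
Selection 5: 617 + 476 = 1093
Selection 6: 1093 + 476 = 1569
Selection 7: 1569 + 476 = 2045
Selection 8: 2045 + 476 = 2521
Selection 9: 2521 + 476 = 2997
Selection 10: 2997 + 476 = 3473
Selection 11: 3473 + 476 = 3949
Selection 12: 3949 + 476 = 4425
Selection 13: 4425 + 476 = 4901
Selection 14: 4901 + 476 = 5377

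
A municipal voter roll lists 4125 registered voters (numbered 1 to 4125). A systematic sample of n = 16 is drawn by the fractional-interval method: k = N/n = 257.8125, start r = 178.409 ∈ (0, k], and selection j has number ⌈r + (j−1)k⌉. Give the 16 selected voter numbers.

179, 437, 695, 952, 1210, 1468, 1726, 1984, 2241, 2499, 2757, 3015, 3273, 3530, 3788, 4046

j=1: r + 0k = 178.409 → ⌈·⌉ = 179
j=2: r + 1k = 436.2215 → ⌈·⌉ = 437
j=3: r + 2k = 694.034 → ⌈·⌉ = 695
j=4: r + 3k = 951.8465 → ⌈·⌉ = 952
j=5: r + 4k = 1209.659 → ⌈·⌉ = 1210
j=6: r + 5k = 1467.4715 → ⌈·⌉ = 1468
j=7: r + 6k = 1725.284 → ⌈·⌉ = 1726
j=8: r + 7k = 1983.0965 → ⌈·⌉ = 1984
j=9: r + 8k = 2240.909 → ⌈·⌉ = 2241
j=10: r + 9k = 2498.7215 → ⌈·⌉ = 2499
j=11: r + 10k = 2756.534 → ⌈·⌉ = 2757
j=12: r + 11k = 3014.3465 → ⌈·⌉ = 3015
j=13: r + 12k = 3272.159 → ⌈·⌉ = 3273
j=14: r + 13k = 3529.9715 → ⌈·⌉ = 3530
j=15: r + 14k = 3787.784 → ⌈·⌉ = 3788
j=16: r + 15k = 4045.5965 → ⌈·⌉ = 4046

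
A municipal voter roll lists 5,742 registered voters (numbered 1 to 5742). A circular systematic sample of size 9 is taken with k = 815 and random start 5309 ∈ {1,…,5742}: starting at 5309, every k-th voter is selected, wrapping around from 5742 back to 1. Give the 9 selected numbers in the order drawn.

Selection 1: 5309
Selection 2: 5309 + 815 = 6124 → 6124 − 5742 = 382
Selection 3: 382 + 815 = 1197
Selection 4: 1197 + 815 = 2012
Selection 5: 2012 + 815 = 2827
Selection 6: 2827 + 815 = 3642
Selection 7: 3642 + 815 = 4457
Selection 8: 4457 + 815 = 5272
Selection 9: 5272 + 815 = 6087 → 6087 − 5742 = 345

5309, 382, 1197, 2012, 2827, 3642, 4457, 5272, 345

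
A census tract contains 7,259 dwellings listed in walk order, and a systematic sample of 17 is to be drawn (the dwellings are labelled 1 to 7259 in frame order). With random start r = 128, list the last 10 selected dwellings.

3117, 3544, 3971, 4398, 4825, 5252, 5679, 6106, 6533, 6960

k = N/n = 7259/17 = 427
8th selection = 128 + 7×427 = 3117
9th: 3117 + 427 = 3544
10th: 3544 + 427 = 3971
11th: 3971 + 427 = 4398
12th: 4398 + 427 = 4825
13th: 4825 + 427 = 5252
14th: 5252 + 427 = 5679
15th: 5679 + 427 = 6106
16th: 6106 + 427 = 6533
17th: 6533 + 427 = 6960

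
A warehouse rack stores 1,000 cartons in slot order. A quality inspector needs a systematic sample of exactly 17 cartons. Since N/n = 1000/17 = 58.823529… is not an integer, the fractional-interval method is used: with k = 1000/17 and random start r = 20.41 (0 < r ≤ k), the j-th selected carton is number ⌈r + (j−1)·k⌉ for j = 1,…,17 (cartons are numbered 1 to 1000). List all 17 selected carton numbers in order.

j=1: r + 0k = 20.41 → ⌈·⌉ = 21
j=2: r + 1k = 79.233529… → ⌈·⌉ = 80
j=3: r + 2k = 138.057058… → ⌈·⌉ = 139
j=4: r + 3k = 196.880588… → ⌈·⌉ = 197
j=5: r + 4k = 255.704117… → ⌈·⌉ = 256
j=6: r + 5k = 314.527647… → ⌈·⌉ = 315
j=7: r + 6k = 373.351176… → ⌈·⌉ = 374
j=8: r + 7k = 432.174705… → ⌈·⌉ = 433
j=9: r + 8k = 490.998235… → ⌈·⌉ = 491
j=10: r + 9k = 549.821764… → ⌈·⌉ = 550
j=11: r + 10k = 608.645294… → ⌈·⌉ = 609
j=12: r + 11k = 667.468823… → ⌈·⌉ = 668
j=13: r + 12k = 726.292352… → ⌈·⌉ = 727
j=14: r + 13k = 785.115882… → ⌈·⌉ = 786
j=15: r + 14k = 843.939411… → ⌈·⌉ = 844
j=16: r + 15k = 902.762941… → ⌈·⌉ = 903
j=17: r + 16k = 961.586470… → ⌈·⌉ = 962

21, 80, 139, 197, 256, 315, 374, 433, 491, 550, 609, 668, 727, 786, 844, 903, 962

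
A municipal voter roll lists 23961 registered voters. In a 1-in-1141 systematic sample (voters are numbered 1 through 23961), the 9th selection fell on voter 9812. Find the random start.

k = 1141
r = 9812 − (9−1)×1141 = 9812 − 9128 = 684

684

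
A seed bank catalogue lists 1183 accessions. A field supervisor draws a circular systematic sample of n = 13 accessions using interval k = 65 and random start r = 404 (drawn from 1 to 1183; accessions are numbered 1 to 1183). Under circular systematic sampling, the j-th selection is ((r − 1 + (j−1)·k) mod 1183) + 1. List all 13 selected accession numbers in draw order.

404, 469, 534, 599, 664, 729, 794, 859, 924, 989, 1054, 1119, 1

Selection 1: 404
Selection 2: 404 + 65 = 469
Selection 3: 469 + 65 = 534
Selection 4: 534 + 65 = 599
Selection 5: 599 + 65 = 664
Selection 6: 664 + 65 = 729
Selection 7: 729 + 65 = 794
Selection 8: 794 + 65 = 859
Selection 9: 859 + 65 = 924
Selection 10: 924 + 65 = 989
Selection 11: 989 + 65 = 1054
Selection 12: 1054 + 65 = 1119
Selection 13: 1119 + 65 = 1184 → 1184 − 1183 = 1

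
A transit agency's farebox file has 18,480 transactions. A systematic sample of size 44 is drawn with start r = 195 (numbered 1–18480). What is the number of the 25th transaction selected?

10275

k = 18480/44 = 420
25th selection = r + (25−1)·k = 195 + 24×420 = 195 + 10080 = 10275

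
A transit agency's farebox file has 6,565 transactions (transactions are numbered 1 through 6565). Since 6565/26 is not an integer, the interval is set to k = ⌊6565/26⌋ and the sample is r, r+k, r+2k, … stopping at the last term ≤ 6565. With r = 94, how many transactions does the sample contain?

26

k = ⌊6565/26⌋ = 252
Achieved size = ⌊(6565 − 94)/252⌋ + 1 = ⌊6471/252⌋ + 1 = 25 + 1 = 26
(last selection: 94 + 25×252 = 6394 ≤ 6565; next would be 6646 > 6565)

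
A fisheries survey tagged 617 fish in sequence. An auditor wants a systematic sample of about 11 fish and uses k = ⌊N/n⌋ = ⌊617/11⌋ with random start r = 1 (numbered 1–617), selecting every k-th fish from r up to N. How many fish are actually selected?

12

k = ⌊617/11⌋ = 56
Achieved size = ⌊(617 − 1)/56⌋ + 1 = ⌊616/56⌋ + 1 = 11 + 1 = 12
(last selection: 1 + 11×56 = 617 ≤ 617; next would be 673 > 617)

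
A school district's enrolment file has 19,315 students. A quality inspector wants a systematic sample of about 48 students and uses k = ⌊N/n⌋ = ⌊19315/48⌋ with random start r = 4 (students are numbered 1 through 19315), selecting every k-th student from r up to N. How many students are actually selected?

49

k = ⌊19315/48⌋ = 402
Achieved size = ⌊(19315 − 4)/402⌋ + 1 = ⌊19311/402⌋ + 1 = 48 + 1 = 49
(last selection: 4 + 48×402 = 19300 ≤ 19315; next would be 19702 > 19315)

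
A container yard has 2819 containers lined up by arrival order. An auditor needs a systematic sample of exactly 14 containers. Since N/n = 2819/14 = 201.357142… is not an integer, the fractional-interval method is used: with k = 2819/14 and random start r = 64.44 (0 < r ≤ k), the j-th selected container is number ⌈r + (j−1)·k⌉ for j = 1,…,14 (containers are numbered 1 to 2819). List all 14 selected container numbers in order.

j=1: r + 0k = 64.44 → ⌈·⌉ = 65
j=2: r + 1k = 265.797142… → ⌈·⌉ = 266
j=3: r + 2k = 467.154285… → ⌈·⌉ = 468
j=4: r + 3k = 668.511428… → ⌈·⌉ = 669
j=5: r + 4k = 869.868571… → ⌈·⌉ = 870
j=6: r + 5k = 1071.225714… → ⌈·⌉ = 1072
j=7: r + 6k = 1272.582857… → ⌈·⌉ = 1273
j=8: r + 7k = 1473.94 → ⌈·⌉ = 1474
j=9: r + 8k = 1675.297142… → ⌈·⌉ = 1676
j=10: r + 9k = 1876.654285… → ⌈·⌉ = 1877
j=11: r + 10k = 2078.011428… → ⌈·⌉ = 2079
j=12: r + 11k = 2279.368571… → ⌈·⌉ = 2280
j=13: r + 12k = 2480.725714… → ⌈·⌉ = 2481
j=14: r + 13k = 2682.082857… → ⌈·⌉ = 2683

65, 266, 468, 669, 870, 1072, 1273, 1474, 1676, 1877, 2079, 2280, 2481, 2683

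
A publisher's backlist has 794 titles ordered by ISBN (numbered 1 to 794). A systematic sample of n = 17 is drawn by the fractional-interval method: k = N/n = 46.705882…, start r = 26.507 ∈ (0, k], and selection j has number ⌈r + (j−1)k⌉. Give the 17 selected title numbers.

27, 74, 120, 167, 214, 261, 307, 354, 401, 447, 494, 541, 587, 634, 681, 728, 774

j=1: r + 0k = 26.507 → ⌈·⌉ = 27
j=2: r + 1k = 73.212882… → ⌈·⌉ = 74
j=3: r + 2k = 119.918764… → ⌈·⌉ = 120
j=4: r + 3k = 166.624647… → ⌈·⌉ = 167
j=5: r + 4k = 213.330529… → ⌈·⌉ = 214
j=6: r + 5k = 260.036411… → ⌈·⌉ = 261
j=7: r + 6k = 306.742294… → ⌈·⌉ = 307
j=8: r + 7k = 353.448176… → ⌈·⌉ = 354
j=9: r + 8k = 400.154058… → ⌈·⌉ = 401
j=10: r + 9k = 446.859941… → ⌈·⌉ = 447
j=11: r + 10k = 493.565823… → ⌈·⌉ = 494
j=12: r + 11k = 540.271705… → ⌈·⌉ = 541
j=13: r + 12k = 586.977588… → ⌈·⌉ = 587
j=14: r + 13k = 633.683470… → ⌈·⌉ = 634
j=15: r + 14k = 680.389352… → ⌈·⌉ = 681
j=16: r + 15k = 727.095235… → ⌈·⌉ = 728
j=17: r + 16k = 773.801117… → ⌈·⌉ = 774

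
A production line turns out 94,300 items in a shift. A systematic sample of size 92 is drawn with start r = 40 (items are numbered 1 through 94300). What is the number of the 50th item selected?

k = 94300/92 = 1025
50th selection = r + (50−1)·k = 40 + 49×1025 = 40 + 50225 = 50265

50265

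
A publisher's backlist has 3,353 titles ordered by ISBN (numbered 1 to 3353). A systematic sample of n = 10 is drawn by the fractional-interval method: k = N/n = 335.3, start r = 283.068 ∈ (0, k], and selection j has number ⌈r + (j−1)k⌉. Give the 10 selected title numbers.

284, 619, 954, 1289, 1625, 1960, 2295, 2631, 2966, 3301

j=1: r + 0k = 283.068 → ⌈·⌉ = 284
j=2: r + 1k = 618.368 → ⌈·⌉ = 619
j=3: r + 2k = 953.668 → ⌈·⌉ = 954
j=4: r + 3k = 1288.968 → ⌈·⌉ = 1289
j=5: r + 4k = 1624.268 → ⌈·⌉ = 1625
j=6: r + 5k = 1959.568 → ⌈·⌉ = 1960
j=7: r + 6k = 2294.868 → ⌈·⌉ = 2295
j=8: r + 7k = 2630.168 → ⌈·⌉ = 2631
j=9: r + 8k = 2965.468 → ⌈·⌉ = 2966
j=10: r + 9k = 3300.768 → ⌈·⌉ = 3301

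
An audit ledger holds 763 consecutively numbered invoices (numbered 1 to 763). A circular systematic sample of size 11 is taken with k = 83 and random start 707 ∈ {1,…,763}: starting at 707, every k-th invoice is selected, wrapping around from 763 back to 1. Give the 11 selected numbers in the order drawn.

Selection 1: 707
Selection 2: 707 + 83 = 790 → 790 − 763 = 27
Selection 3: 27 + 83 = 110
Selection 4: 110 + 83 = 193
Selection 5: 193 + 83 = 276
Selection 6: 276 + 83 = 359
Selection 7: 359 + 83 = 442
Selection 8: 442 + 83 = 525
Selection 9: 525 + 83 = 608
Selection 10: 608 + 83 = 691
Selection 11: 691 + 83 = 774 → 774 − 763 = 11

707, 27, 110, 193, 276, 359, 442, 525, 608, 691, 11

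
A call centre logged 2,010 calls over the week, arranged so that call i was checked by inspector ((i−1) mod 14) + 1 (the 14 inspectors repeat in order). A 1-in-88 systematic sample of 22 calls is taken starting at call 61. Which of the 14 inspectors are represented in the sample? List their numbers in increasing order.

Consecutive selections differ by k = 88, so their inspector numbers differ by 88 mod 14 = 4.
gcd(88, 14) = 2, so the sample visits 14/2 = 7 distinct residues mod 14.
Start 61 is inspector 5; the inspectors hit are 1, 3, 5, 7, 9, 11, 13.

1, 3, 5, 7, 9, 11, 13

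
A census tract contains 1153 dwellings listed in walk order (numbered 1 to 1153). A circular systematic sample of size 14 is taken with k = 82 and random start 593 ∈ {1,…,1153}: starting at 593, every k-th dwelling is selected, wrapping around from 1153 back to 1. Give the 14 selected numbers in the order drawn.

Selection 1: 593
Selection 2: 593 + 82 = 675
Selection 3: 675 + 82 = 757
Selection 4: 757 + 82 = 839
Selection 5: 839 + 82 = 921
Selection 6: 921 + 82 = 1003
Selection 7: 1003 + 82 = 1085
Selection 8: 1085 + 82 = 1167 → 1167 − 1153 = 14
Selection 9: 14 + 82 = 96
Selection 10: 96 + 82 = 178
Selection 11: 178 + 82 = 260
Selection 12: 260 + 82 = 342
Selection 13: 342 + 82 = 424
Selection 14: 424 + 82 = 506

593, 675, 757, 839, 921, 1003, 1085, 14, 96, 178, 260, 342, 424, 506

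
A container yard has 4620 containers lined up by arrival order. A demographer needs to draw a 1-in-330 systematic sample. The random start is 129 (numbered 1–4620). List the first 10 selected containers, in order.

129, 459, 789, 1119, 1449, 1779, 2109, 2439, 2769, 3099

container 1: 129
container 2: 129 + 330 = 459
container 3: 459 + 330 = 789
container 4: 789 + 330 = 1119
container 5: 1119 + 330 = 1449
container 6: 1449 + 330 = 1779
container 7: 1779 + 330 = 2109
container 8: 2109 + 330 = 2439
container 9: 2439 + 330 = 2769
container 10: 2769 + 330 = 3099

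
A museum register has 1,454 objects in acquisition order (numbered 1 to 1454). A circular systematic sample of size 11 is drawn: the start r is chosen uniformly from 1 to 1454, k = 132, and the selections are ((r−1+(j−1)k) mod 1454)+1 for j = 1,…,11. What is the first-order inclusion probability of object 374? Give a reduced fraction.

For each position j, as r ranges over 1…1454 the j-th selection hits every object exactly once, so object 374 is selected for exactly 11 of the 1454 starts.
Inclusion probability = 11/1454.

11/1454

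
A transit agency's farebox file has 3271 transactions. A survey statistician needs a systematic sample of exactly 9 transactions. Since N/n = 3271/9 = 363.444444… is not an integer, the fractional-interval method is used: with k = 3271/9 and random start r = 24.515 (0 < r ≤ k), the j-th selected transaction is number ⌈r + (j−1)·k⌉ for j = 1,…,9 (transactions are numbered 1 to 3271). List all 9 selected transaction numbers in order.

25, 388, 752, 1115, 1479, 1842, 2206, 2569, 2933

j=1: r + 0k = 24.515 → ⌈·⌉ = 25
j=2: r + 1k = 387.959444… → ⌈·⌉ = 388
j=3: r + 2k = 751.403888… → ⌈·⌉ = 752
j=4: r + 3k = 1114.848333… → ⌈·⌉ = 1115
j=5: r + 4k = 1478.292777… → ⌈·⌉ = 1479
j=6: r + 5k = 1841.737222… → ⌈·⌉ = 1842
j=7: r + 6k = 2205.181666… → ⌈·⌉ = 2206
j=8: r + 7k = 2568.626111… → ⌈·⌉ = 2569
j=9: r + 8k = 2932.070555… → ⌈·⌉ = 2933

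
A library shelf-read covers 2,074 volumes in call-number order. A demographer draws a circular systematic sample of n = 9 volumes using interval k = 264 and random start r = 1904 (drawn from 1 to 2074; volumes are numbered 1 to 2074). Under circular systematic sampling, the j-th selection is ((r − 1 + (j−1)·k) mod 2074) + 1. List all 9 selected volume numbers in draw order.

Selection 1: 1904
Selection 2: 1904 + 264 = 2168 → 2168 − 2074 = 94
Selection 3: 94 + 264 = 358
Selection 4: 358 + 264 = 622
Selection 5: 622 + 264 = 886
Selection 6: 886 + 264 = 1150
Selection 7: 1150 + 264 = 1414
Selection 8: 1414 + 264 = 1678
Selection 9: 1678 + 264 = 1942

1904, 94, 358, 622, 886, 1150, 1414, 1678, 1942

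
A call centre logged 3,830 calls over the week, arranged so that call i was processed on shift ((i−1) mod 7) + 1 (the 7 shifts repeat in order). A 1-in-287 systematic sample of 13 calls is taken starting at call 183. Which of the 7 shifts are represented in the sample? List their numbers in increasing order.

Consecutive selections differ by k = 287, so their shift numbers differ by 287 mod 7 = 0.
gcd(287, 7) = 7, so the sample visits 7/7 = 1 distinct residues mod 7.
Start 183 is shift 1; the shifts hit are 1.

1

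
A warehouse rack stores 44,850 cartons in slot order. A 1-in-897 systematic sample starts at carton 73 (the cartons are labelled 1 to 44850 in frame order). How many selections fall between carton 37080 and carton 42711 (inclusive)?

k = 897
First selection ≥ 37080: 73 + ⌈(37080−73)/897⌉·897 = 73 + 42×897 = 37747
Last selection ≤ 42711: 73 + ⌊(42711−73)/897⌋·897 = 73 + 47×897 = 42232
Count = 47 − 42 + 1 = 6

6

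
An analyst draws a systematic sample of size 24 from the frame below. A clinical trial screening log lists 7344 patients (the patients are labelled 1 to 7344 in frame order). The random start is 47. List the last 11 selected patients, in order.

4025, 4331, 4637, 4943, 5249, 5555, 5861, 6167, 6473, 6779, 7085

k = N/n = 7344/24 = 306
14th selection = 47 + 13×306 = 4025
15th: 4025 + 306 = 4331
16th: 4331 + 306 = 4637
17th: 4637 + 306 = 4943
18th: 4943 + 306 = 5249
19th: 5249 + 306 = 5555
20th: 5555 + 306 = 5861
21st: 5861 + 306 = 6167
22nd: 6167 + 306 = 6473
23rd: 6473 + 306 = 6779
24th: 6779 + 306 = 7085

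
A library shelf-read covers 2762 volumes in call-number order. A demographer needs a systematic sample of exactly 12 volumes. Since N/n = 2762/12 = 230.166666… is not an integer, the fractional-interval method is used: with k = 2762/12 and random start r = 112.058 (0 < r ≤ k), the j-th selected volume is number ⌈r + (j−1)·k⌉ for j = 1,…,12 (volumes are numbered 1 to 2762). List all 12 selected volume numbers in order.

j=1: r + 0k = 112.058 → ⌈·⌉ = 113
j=2: r + 1k = 342.224666… → ⌈·⌉ = 343
j=3: r + 2k = 572.391333… → ⌈·⌉ = 573
j=4: r + 3k = 802.558 → ⌈·⌉ = 803
j=5: r + 4k = 1032.724666… → ⌈·⌉ = 1033
j=6: r + 5k = 1262.891333… → ⌈·⌉ = 1263
j=7: r + 6k = 1493.058 → ⌈·⌉ = 1494
j=8: r + 7k = 1723.224666… → ⌈·⌉ = 1724
j=9: r + 8k = 1953.391333… → ⌈·⌉ = 1954
j=10: r + 9k = 2183.558 → ⌈·⌉ = 2184
j=11: r + 10k = 2413.724666… → ⌈·⌉ = 2414
j=12: r + 11k = 2643.891333… → ⌈·⌉ = 2644

113, 343, 573, 803, 1033, 1263, 1494, 1724, 1954, 2184, 2414, 2644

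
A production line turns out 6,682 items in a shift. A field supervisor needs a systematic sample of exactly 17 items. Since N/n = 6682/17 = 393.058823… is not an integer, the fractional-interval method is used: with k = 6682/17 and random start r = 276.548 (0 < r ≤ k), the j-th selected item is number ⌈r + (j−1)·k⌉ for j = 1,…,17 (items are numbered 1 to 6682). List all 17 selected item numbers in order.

j=1: r + 0k = 276.548 → ⌈·⌉ = 277
j=2: r + 1k = 669.606823… → ⌈·⌉ = 670
j=3: r + 2k = 1062.665647… → ⌈·⌉ = 1063
j=4: r + 3k = 1455.724470… → ⌈·⌉ = 1456
j=5: r + 4k = 1848.783294… → ⌈·⌉ = 1849
j=6: r + 5k = 2241.842117… → ⌈·⌉ = 2242
j=7: r + 6k = 2634.900941… → ⌈·⌉ = 2635
j=8: r + 7k = 3027.959764… → ⌈·⌉ = 3028
j=9: r + 8k = 3421.018588… → ⌈·⌉ = 3422
j=10: r + 9k = 3814.077411… → ⌈·⌉ = 3815
j=11: r + 10k = 4207.136235… → ⌈·⌉ = 4208
j=12: r + 11k = 4600.195058… → ⌈·⌉ = 4601
j=13: r + 12k = 4993.253882… → ⌈·⌉ = 4994
j=14: r + 13k = 5386.312705… → ⌈·⌉ = 5387
j=15: r + 14k = 5779.371529… → ⌈·⌉ = 5780
j=16: r + 15k = 6172.430352… → ⌈·⌉ = 6173
j=17: r + 16k = 6565.489176… → ⌈·⌉ = 6566

277, 670, 1063, 1456, 1849, 2242, 2635, 3028, 3422, 3815, 4208, 4601, 4994, 5387, 5780, 6173, 6566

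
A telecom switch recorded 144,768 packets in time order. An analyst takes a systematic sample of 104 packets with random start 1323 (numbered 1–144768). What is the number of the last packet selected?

144699

k = 144768/104 = 1392
104th selection = r + (104−1)·k = 1323 + 103×1392 = 1323 + 143376 = 144699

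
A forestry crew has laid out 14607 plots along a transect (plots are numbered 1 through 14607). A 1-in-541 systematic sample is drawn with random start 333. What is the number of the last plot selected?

14399

k = 541
27th selection = r + (27−1)·k = 333 + 26×541 = 333 + 14066 = 14399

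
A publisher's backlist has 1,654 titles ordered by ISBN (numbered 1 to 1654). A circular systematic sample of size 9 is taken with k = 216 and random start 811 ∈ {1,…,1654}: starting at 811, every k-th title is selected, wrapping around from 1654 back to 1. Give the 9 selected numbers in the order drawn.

811, 1027, 1243, 1459, 21, 237, 453, 669, 885

Selection 1: 811
Selection 2: 811 + 216 = 1027
Selection 3: 1027 + 216 = 1243
Selection 4: 1243 + 216 = 1459
Selection 5: 1459 + 216 = 1675 → 1675 − 1654 = 21
Selection 6: 21 + 216 = 237
Selection 7: 237 + 216 = 453
Selection 8: 453 + 216 = 669
Selection 9: 669 + 216 = 885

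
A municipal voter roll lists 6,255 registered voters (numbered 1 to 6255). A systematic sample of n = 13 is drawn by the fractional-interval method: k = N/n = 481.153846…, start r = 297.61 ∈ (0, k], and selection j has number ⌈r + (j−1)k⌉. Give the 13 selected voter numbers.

j=1: r + 0k = 297.61 → ⌈·⌉ = 298
j=2: r + 1k = 778.763846… → ⌈·⌉ = 779
j=3: r + 2k = 1259.917692… → ⌈·⌉ = 1260
j=4: r + 3k = 1741.071538… → ⌈·⌉ = 1742
j=5: r + 4k = 2222.225384… → ⌈·⌉ = 2223
j=6: r + 5k = 2703.379230… → ⌈·⌉ = 2704
j=7: r + 6k = 3184.533076… → ⌈·⌉ = 3185
j=8: r + 7k = 3665.686923… → ⌈·⌉ = 3666
j=9: r + 8k = 4146.840769… → ⌈·⌉ = 4147
j=10: r + 9k = 4627.994615… → ⌈·⌉ = 4628
j=11: r + 10k = 5109.148461… → ⌈·⌉ = 5110
j=12: r + 11k = 5590.302307… → ⌈·⌉ = 5591
j=13: r + 12k = 6071.456153… → ⌈·⌉ = 6072

298, 779, 1260, 1742, 2223, 2704, 3185, 3666, 4147, 4628, 5110, 5591, 6072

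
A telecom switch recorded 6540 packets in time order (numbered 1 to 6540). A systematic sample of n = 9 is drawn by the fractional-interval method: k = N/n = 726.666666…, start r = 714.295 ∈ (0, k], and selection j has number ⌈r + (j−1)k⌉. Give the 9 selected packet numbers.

715, 1441, 2168, 2895, 3621, 4348, 5075, 5801, 6528

j=1: r + 0k = 714.295 → ⌈·⌉ = 715
j=2: r + 1k = 1440.961666… → ⌈·⌉ = 1441
j=3: r + 2k = 2167.628333… → ⌈·⌉ = 2168
j=4: r + 3k = 2894.295 → ⌈·⌉ = 2895
j=5: r + 4k = 3620.961666… → ⌈·⌉ = 3621
j=6: r + 5k = 4347.628333… → ⌈·⌉ = 4348
j=7: r + 6k = 5074.295 → ⌈·⌉ = 5075
j=8: r + 7k = 5800.961666… → ⌈·⌉ = 5801
j=9: r + 8k = 6527.628333… → ⌈·⌉ = 6528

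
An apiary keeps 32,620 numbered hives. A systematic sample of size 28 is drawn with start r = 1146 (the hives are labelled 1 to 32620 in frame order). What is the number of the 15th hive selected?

17456

k = 32620/28 = 1165
15th selection = r + (15−1)·k = 1146 + 14×1165 = 1146 + 16310 = 17456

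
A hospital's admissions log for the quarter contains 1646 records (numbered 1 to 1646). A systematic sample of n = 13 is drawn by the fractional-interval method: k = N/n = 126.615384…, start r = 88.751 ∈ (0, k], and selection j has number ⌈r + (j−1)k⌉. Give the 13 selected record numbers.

89, 216, 342, 469, 596, 722, 849, 976, 1102, 1229, 1355, 1482, 1609

j=1: r + 0k = 88.751 → ⌈·⌉ = 89
j=2: r + 1k = 215.366384… → ⌈·⌉ = 216
j=3: r + 2k = 341.981769… → ⌈·⌉ = 342
j=4: r + 3k = 468.597153… → ⌈·⌉ = 469
j=5: r + 4k = 595.212538… → ⌈·⌉ = 596
j=6: r + 5k = 721.827923… → ⌈·⌉ = 722
j=7: r + 6k = 848.443307… → ⌈·⌉ = 849
j=8: r + 7k = 975.058692… → ⌈·⌉ = 976
j=9: r + 8k = 1101.674076… → ⌈·⌉ = 1102
j=10: r + 9k = 1228.289461… → ⌈·⌉ = 1229
j=11: r + 10k = 1354.904846… → ⌈·⌉ = 1355
j=12: r + 11k = 1481.520230… → ⌈·⌉ = 1482
j=13: r + 12k = 1608.135615… → ⌈·⌉ = 1609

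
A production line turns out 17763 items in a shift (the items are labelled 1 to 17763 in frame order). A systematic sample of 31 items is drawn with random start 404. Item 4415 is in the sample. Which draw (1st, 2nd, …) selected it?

k = 17763/31 = 573
position = (4415 − 404)/573 + 1 = 4011/573 + 1 = 7 + 1 = 8

8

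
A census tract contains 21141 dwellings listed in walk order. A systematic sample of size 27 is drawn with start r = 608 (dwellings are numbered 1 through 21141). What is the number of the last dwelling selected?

20966

k = 21141/27 = 783
27th selection = r + (27−1)·k = 608 + 26×783 = 608 + 20358 = 20966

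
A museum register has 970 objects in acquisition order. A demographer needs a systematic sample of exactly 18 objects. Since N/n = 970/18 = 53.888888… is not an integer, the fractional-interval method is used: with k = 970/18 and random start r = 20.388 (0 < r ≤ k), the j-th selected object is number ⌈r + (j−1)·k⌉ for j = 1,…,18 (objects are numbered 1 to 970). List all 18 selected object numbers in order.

21, 75, 129, 183, 236, 290, 344, 398, 452, 506, 560, 614, 668, 721, 775, 829, 883, 937

j=1: r + 0k = 20.388 → ⌈·⌉ = 21
j=2: r + 1k = 74.276888… → ⌈·⌉ = 75
j=3: r + 2k = 128.165777… → ⌈·⌉ = 129
j=4: r + 3k = 182.054666… → ⌈·⌉ = 183
j=5: r + 4k = 235.943555… → ⌈·⌉ = 236
j=6: r + 5k = 289.832444… → ⌈·⌉ = 290
j=7: r + 6k = 343.721333… → ⌈·⌉ = 344
j=8: r + 7k = 397.610222… → ⌈·⌉ = 398
j=9: r + 8k = 451.499111… → ⌈·⌉ = 452
j=10: r + 9k = 505.388 → ⌈·⌉ = 506
j=11: r + 10k = 559.276888… → ⌈·⌉ = 560
j=12: r + 11k = 613.165777… → ⌈·⌉ = 614
j=13: r + 12k = 667.054666… → ⌈·⌉ = 668
j=14: r + 13k = 720.943555… → ⌈·⌉ = 721
j=15: r + 14k = 774.832444… → ⌈·⌉ = 775
j=16: r + 15k = 828.721333… → ⌈·⌉ = 829
j=17: r + 16k = 882.610222… → ⌈·⌉ = 883
j=18: r + 17k = 936.499111… → ⌈·⌉ = 937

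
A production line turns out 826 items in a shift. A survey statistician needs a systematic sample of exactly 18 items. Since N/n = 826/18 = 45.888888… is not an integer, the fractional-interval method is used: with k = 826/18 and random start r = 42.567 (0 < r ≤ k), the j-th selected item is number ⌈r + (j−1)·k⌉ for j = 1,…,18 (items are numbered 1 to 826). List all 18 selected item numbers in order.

43, 89, 135, 181, 227, 273, 318, 364, 410, 456, 502, 548, 594, 640, 686, 731, 777, 823

j=1: r + 0k = 42.567 → ⌈·⌉ = 43
j=2: r + 1k = 88.455888… → ⌈·⌉ = 89
j=3: r + 2k = 134.344777… → ⌈·⌉ = 135
j=4: r + 3k = 180.233666… → ⌈·⌉ = 181
j=5: r + 4k = 226.122555… → ⌈·⌉ = 227
j=6: r + 5k = 272.011444… → ⌈·⌉ = 273
j=7: r + 6k = 317.900333… → ⌈·⌉ = 318
j=8: r + 7k = 363.789222… → ⌈·⌉ = 364
j=9: r + 8k = 409.678111… → ⌈·⌉ = 410
j=10: r + 9k = 455.567 → ⌈·⌉ = 456
j=11: r + 10k = 501.455888… → ⌈·⌉ = 502
j=12: r + 11k = 547.344777… → ⌈·⌉ = 548
j=13: r + 12k = 593.233666… → ⌈·⌉ = 594
j=14: r + 13k = 639.122555… → ⌈·⌉ = 640
j=15: r + 14k = 685.011444… → ⌈·⌉ = 686
j=16: r + 15k = 730.900333… → ⌈·⌉ = 731
j=17: r + 16k = 776.789222… → ⌈·⌉ = 777
j=18: r + 17k = 822.678111… → ⌈·⌉ = 823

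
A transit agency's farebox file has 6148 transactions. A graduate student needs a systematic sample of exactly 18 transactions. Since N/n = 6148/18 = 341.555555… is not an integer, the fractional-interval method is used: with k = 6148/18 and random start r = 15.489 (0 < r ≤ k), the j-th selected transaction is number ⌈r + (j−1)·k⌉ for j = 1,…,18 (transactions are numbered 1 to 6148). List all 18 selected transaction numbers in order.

j=1: r + 0k = 15.489 → ⌈·⌉ = 16
j=2: r + 1k = 357.044555… → ⌈·⌉ = 358
j=3: r + 2k = 698.600111… → ⌈·⌉ = 699
j=4: r + 3k = 1040.155666… → ⌈·⌉ = 1041
j=5: r + 4k = 1381.711222… → ⌈·⌉ = 1382
j=6: r + 5k = 1723.266777… → ⌈·⌉ = 1724
j=7: r + 6k = 2064.822333… → ⌈·⌉ = 2065
j=8: r + 7k = 2406.377888… → ⌈·⌉ = 2407
j=9: r + 8k = 2747.933444… → ⌈·⌉ = 2748
j=10: r + 9k = 3089.489 → ⌈·⌉ = 3090
j=11: r + 10k = 3431.044555… → ⌈·⌉ = 3432
j=12: r + 11k = 3772.600111… → ⌈·⌉ = 3773
j=13: r + 12k = 4114.155666… → ⌈·⌉ = 4115
j=14: r + 13k = 4455.711222… → ⌈·⌉ = 4456
j=15: r + 14k = 4797.266777… → ⌈·⌉ = 4798
j=16: r + 15k = 5138.822333… → ⌈·⌉ = 5139
j=17: r + 16k = 5480.377888… → ⌈·⌉ = 5481
j=18: r + 17k = 5821.933444… → ⌈·⌉ = 5822

16, 358, 699, 1041, 1382, 1724, 2065, 2407, 2748, 3090, 3432, 3773, 4115, 4456, 4798, 5139, 5481, 5822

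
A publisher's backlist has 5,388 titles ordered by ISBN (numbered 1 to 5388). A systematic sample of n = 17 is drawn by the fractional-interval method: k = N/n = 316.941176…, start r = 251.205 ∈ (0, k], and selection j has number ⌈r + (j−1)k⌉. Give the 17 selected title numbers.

252, 569, 886, 1203, 1519, 1836, 2153, 2470, 2787, 3104, 3421, 3738, 4055, 4372, 4689, 5006, 5323

j=1: r + 0k = 251.205 → ⌈·⌉ = 252
j=2: r + 1k = 568.146176… → ⌈·⌉ = 569
j=3: r + 2k = 885.087352… → ⌈·⌉ = 886
j=4: r + 3k = 1202.028529… → ⌈·⌉ = 1203
j=5: r + 4k = 1518.969705… → ⌈·⌉ = 1519
j=6: r + 5k = 1835.910882… → ⌈·⌉ = 1836
j=7: r + 6k = 2152.852058… → ⌈·⌉ = 2153
j=8: r + 7k = 2469.793235… → ⌈·⌉ = 2470
j=9: r + 8k = 2786.734411… → ⌈·⌉ = 2787
j=10: r + 9k = 3103.675588… → ⌈·⌉ = 3104
j=11: r + 10k = 3420.616764… → ⌈·⌉ = 3421
j=12: r + 11k = 3737.557941… → ⌈·⌉ = 3738
j=13: r + 12k = 4054.499117… → ⌈·⌉ = 4055
j=14: r + 13k = 4371.440294… → ⌈·⌉ = 4372
j=15: r + 14k = 4688.381470… → ⌈·⌉ = 4689
j=16: r + 15k = 5005.322647… → ⌈·⌉ = 5006
j=17: r + 16k = 5322.263823… → ⌈·⌉ = 5323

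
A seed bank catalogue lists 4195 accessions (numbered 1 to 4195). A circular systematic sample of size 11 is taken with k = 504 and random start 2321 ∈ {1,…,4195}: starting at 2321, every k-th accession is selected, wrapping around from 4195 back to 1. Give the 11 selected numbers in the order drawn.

Selection 1: 2321
Selection 2: 2321 + 504 = 2825
Selection 3: 2825 + 504 = 3329
Selection 4: 3329 + 504 = 3833
Selection 5: 3833 + 504 = 4337 → 4337 − 4195 = 142
Selection 6: 142 + 504 = 646
Selection 7: 646 + 504 = 1150
Selection 8: 1150 + 504 = 1654
Selection 9: 1654 + 504 = 2158
Selection 10: 2158 + 504 = 2662
Selection 11: 2662 + 504 = 3166

2321, 2825, 3329, 3833, 142, 646, 1150, 1654, 2158, 2662, 3166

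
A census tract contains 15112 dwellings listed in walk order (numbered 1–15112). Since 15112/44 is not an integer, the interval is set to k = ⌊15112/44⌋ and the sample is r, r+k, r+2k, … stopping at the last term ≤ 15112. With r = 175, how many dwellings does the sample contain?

k = ⌊15112/44⌋ = 343
Achieved size = ⌊(15112 − 175)/343⌋ + 1 = ⌊14937/343⌋ + 1 = 43 + 1 = 44
(last selection: 175 + 43×343 = 14924 ≤ 15112; next would be 15267 > 15112)

44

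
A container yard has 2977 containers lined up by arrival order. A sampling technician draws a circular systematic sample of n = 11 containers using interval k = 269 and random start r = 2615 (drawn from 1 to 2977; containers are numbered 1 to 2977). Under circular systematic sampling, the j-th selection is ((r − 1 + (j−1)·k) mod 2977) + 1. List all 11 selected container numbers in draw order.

2615, 2884, 176, 445, 714, 983, 1252, 1521, 1790, 2059, 2328

Selection 1: 2615
Selection 2: 2615 + 269 = 2884
Selection 3: 2884 + 269 = 3153 → 3153 − 2977 = 176
Selection 4: 176 + 269 = 445
Selection 5: 445 + 269 = 714
Selection 6: 714 + 269 = 983
Selection 7: 983 + 269 = 1252
Selection 8: 1252 + 269 = 1521
Selection 9: 1521 + 269 = 1790
Selection 10: 1790 + 269 = 2059
Selection 11: 2059 + 269 = 2328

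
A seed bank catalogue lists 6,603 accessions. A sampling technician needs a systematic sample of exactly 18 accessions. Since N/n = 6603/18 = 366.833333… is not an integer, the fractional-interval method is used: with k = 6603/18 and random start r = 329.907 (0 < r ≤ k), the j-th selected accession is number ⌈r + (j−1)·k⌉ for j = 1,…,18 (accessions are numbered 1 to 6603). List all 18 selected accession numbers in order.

j=1: r + 0k = 329.907 → ⌈·⌉ = 330
j=2: r + 1k = 696.740333… → ⌈·⌉ = 697
j=3: r + 2k = 1063.573666… → ⌈·⌉ = 1064
j=4: r + 3k = 1430.407 → ⌈·⌉ = 1431
j=5: r + 4k = 1797.240333… → ⌈·⌉ = 1798
j=6: r + 5k = 2164.073666… → ⌈·⌉ = 2165
j=7: r + 6k = 2530.907 → ⌈·⌉ = 2531
j=8: r + 7k = 2897.740333… → ⌈·⌉ = 2898
j=9: r + 8k = 3264.573666… → ⌈·⌉ = 3265
j=10: r + 9k = 3631.407 → ⌈·⌉ = 3632
j=11: r + 10k = 3998.240333… → ⌈·⌉ = 3999
j=12: r + 11k = 4365.073666… → ⌈·⌉ = 4366
j=13: r + 12k = 4731.907 → ⌈·⌉ = 4732
j=14: r + 13k = 5098.740333… → ⌈·⌉ = 5099
j=15: r + 14k = 5465.573666… → ⌈·⌉ = 5466
j=16: r + 15k = 5832.407 → ⌈·⌉ = 5833
j=17: r + 16k = 6199.240333… → ⌈·⌉ = 6200
j=18: r + 17k = 6566.073666… → ⌈·⌉ = 6567

330, 697, 1064, 1431, 1798, 2165, 2531, 2898, 3265, 3632, 3999, 4366, 4732, 5099, 5466, 5833, 6200, 6567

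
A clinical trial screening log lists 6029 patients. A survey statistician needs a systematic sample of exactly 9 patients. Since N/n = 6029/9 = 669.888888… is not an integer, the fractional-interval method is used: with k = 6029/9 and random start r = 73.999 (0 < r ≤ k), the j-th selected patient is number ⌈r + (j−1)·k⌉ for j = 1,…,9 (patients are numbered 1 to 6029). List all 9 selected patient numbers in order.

j=1: r + 0k = 73.999 → ⌈·⌉ = 74
j=2: r + 1k = 743.887888… → ⌈·⌉ = 744
j=3: r + 2k = 1413.776777… → ⌈·⌉ = 1414
j=4: r + 3k = 2083.665666… → ⌈·⌉ = 2084
j=5: r + 4k = 2753.554555… → ⌈·⌉ = 2754
j=6: r + 5k = 3423.443444… → ⌈·⌉ = 3424
j=7: r + 6k = 4093.332333… → ⌈·⌉ = 4094
j=8: r + 7k = 4763.221222… → ⌈·⌉ = 4764
j=9: r + 8k = 5433.110111… → ⌈·⌉ = 5434

74, 744, 1414, 2084, 2754, 3424, 4094, 4764, 5434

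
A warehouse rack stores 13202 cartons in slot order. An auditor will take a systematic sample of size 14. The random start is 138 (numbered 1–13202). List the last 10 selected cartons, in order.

3910, 4853, 5796, 6739, 7682, 8625, 9568, 10511, 11454, 12397

k = N/n = 13202/14 = 943
5th selection = 138 + 4×943 = 3910
6th: 3910 + 943 = 4853
7th: 4853 + 943 = 5796
8th: 5796 + 943 = 6739
9th: 6739 + 943 = 7682
10th: 7682 + 943 = 8625
11th: 8625 + 943 = 9568
12th: 9568 + 943 = 10511
13th: 10511 + 943 = 11454
14th: 11454 + 943 = 12397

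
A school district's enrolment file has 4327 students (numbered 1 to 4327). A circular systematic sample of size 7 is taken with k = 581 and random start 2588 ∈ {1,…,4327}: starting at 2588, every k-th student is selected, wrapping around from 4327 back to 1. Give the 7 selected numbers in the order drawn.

Selection 1: 2588
Selection 2: 2588 + 581 = 3169
Selection 3: 3169 + 581 = 3750
Selection 4: 3750 + 581 = 4331 → 4331 − 4327 = 4
Selection 5: 4 + 581 = 585
Selection 6: 585 + 581 = 1166
Selection 7: 1166 + 581 = 1747

2588, 3169, 3750, 4, 585, 1166, 1747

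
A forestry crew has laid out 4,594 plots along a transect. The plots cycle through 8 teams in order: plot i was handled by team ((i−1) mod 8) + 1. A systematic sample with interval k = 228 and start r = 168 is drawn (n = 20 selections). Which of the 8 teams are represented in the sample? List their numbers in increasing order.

Consecutive selections differ by k = 228, so their team numbers differ by 228 mod 8 = 4.
gcd(228, 8) = 4, so the sample visits 8/4 = 2 distinct residues mod 8.
Start 168 is team 8; the teams hit are 4, 8.

4, 8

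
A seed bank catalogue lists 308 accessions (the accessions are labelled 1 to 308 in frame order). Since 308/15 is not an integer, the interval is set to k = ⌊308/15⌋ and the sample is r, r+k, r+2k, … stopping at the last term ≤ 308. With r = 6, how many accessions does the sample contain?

k = ⌊308/15⌋ = 20
Achieved size = ⌊(308 − 6)/20⌋ + 1 = ⌊302/20⌋ + 1 = 15 + 1 = 16
(last selection: 6 + 15×20 = 306 ≤ 308; next would be 326 > 308)

16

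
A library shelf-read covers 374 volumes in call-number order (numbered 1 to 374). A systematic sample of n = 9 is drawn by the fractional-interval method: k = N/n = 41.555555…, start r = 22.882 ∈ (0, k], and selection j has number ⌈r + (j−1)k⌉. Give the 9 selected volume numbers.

23, 65, 106, 148, 190, 231, 273, 314, 356

j=1: r + 0k = 22.882 → ⌈·⌉ = 23
j=2: r + 1k = 64.437555… → ⌈·⌉ = 65
j=3: r + 2k = 105.993111… → ⌈·⌉ = 106
j=4: r + 3k = 147.548666… → ⌈·⌉ = 148
j=5: r + 4k = 189.104222… → ⌈·⌉ = 190
j=6: r + 5k = 230.659777… → ⌈·⌉ = 231
j=7: r + 6k = 272.215333… → ⌈·⌉ = 273
j=8: r + 7k = 313.770888… → ⌈·⌉ = 314
j=9: r + 8k = 355.326444… → ⌈·⌉ = 356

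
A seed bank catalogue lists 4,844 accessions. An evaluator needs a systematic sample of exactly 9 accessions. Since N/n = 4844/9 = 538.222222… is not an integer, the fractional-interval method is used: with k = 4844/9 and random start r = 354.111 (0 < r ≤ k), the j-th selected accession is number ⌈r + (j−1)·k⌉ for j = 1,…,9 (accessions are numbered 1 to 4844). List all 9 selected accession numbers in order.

j=1: r + 0k = 354.111 → ⌈·⌉ = 355
j=2: r + 1k = 892.333222… → ⌈·⌉ = 893
j=3: r + 2k = 1430.555444… → ⌈·⌉ = 1431
j=4: r + 3k = 1968.777666… → ⌈·⌉ = 1969
j=5: r + 4k = 2506.999888… → ⌈·⌉ = 2507
j=6: r + 5k = 3045.222111… → ⌈·⌉ = 3046
j=7: r + 6k = 3583.444333… → ⌈·⌉ = 3584
j=8: r + 7k = 4121.666555… → ⌈·⌉ = 4122
j=9: r + 8k = 4659.888777… → ⌈·⌉ = 4660

355, 893, 1431, 1969, 2507, 3046, 3584, 4122, 4660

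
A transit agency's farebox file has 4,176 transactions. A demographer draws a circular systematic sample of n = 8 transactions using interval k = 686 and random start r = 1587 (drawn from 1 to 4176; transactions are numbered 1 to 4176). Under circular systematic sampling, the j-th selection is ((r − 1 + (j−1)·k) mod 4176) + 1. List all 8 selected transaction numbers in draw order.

1587, 2273, 2959, 3645, 155, 841, 1527, 2213

Selection 1: 1587
Selection 2: 1587 + 686 = 2273
Selection 3: 2273 + 686 = 2959
Selection 4: 2959 + 686 = 3645
Selection 5: 3645 + 686 = 4331 → 4331 − 4176 = 155
Selection 6: 155 + 686 = 841
Selection 7: 841 + 686 = 1527
Selection 8: 1527 + 686 = 2213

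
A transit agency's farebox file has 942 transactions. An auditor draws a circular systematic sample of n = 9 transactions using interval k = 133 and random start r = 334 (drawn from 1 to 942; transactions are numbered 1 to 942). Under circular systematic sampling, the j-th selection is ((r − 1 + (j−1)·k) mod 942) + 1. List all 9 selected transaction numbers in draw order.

Selection 1: 334
Selection 2: 334 + 133 = 467
Selection 3: 467 + 133 = 600
Selection 4: 600 + 133 = 733
Selection 5: 733 + 133 = 866
Selection 6: 866 + 133 = 999 → 999 − 942 = 57
Selection 7: 57 + 133 = 190
Selection 8: 190 + 133 = 323
Selection 9: 323 + 133 = 456

334, 467, 600, 733, 866, 57, 190, 323, 456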